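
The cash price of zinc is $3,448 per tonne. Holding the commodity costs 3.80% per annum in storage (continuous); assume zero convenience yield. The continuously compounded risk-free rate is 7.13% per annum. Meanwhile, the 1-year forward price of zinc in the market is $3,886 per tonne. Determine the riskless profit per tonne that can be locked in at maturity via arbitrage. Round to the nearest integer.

$40 per tonne

Fair forward: F* = S·e^(carry·T), with carry = (r + u) = 0.0713 + 0.0380 = 0.1093
F* = 3448 · e^(0.1093 × 1) = 3448 · e^0.109300 = 3448 × 1.115497 = $3846.2337
Market $3886 > fair $3846.2337: forward overpriced → cash-and-carry (buy spot, short the forward).
At maturity, profit = |F_mkt − F*| = |3886 − 3846.2337| = $40 per tonne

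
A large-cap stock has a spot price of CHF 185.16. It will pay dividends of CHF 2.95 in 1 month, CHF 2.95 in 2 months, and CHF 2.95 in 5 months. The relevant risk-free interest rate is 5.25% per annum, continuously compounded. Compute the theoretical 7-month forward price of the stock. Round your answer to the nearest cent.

PV(dividends) I = 2.95·e^(−0.0525·1/12) + 2.95·e^(−0.0525·2/12) + 2.95·e^(−0.0525·5/12)
I = 2.9371 + 2.9243 + 2.8862 = 8.7476
F = (S − I)·e^(rT) = (185.16 − 8.7476) · e^(0.0525·7/12)
= 176.4124 · e^0.030625 = 176.4124 × 1.031099 = CHF 181.90

CHF 181.90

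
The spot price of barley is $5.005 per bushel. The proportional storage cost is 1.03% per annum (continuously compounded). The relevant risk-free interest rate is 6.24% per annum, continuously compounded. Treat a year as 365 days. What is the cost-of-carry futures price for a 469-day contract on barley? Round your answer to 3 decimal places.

$5.495 per bushel

Net carry = r + u − y = 0.0624 + 0.0103 − 0.0000 = 0.0727
F = S·e^((r+u−y)T) = 5.005 · e^(0.0727 × 469/365) = 5.005 · e^0.093415
= 5.005 × 1.097917 = $5.495 per bushel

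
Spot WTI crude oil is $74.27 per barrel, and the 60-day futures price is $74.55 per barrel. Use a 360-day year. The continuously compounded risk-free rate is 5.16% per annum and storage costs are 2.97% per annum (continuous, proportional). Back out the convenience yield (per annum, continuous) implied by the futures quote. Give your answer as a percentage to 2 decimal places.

F = S·e^((r+u−y)T) ⇒ (r+u−y) = ln(F/S)/T
ln(74.55/74.27) = 0.003763; /T ⇒ 0.022578
y = r + u − ln(F/S)/T = 0.0516 + 0.0297 − 0.022578 = 0.058722
y = 5.87%

5.87%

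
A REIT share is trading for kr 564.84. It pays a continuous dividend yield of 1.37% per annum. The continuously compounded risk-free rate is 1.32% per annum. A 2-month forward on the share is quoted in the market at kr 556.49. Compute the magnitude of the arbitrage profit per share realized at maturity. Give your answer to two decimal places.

Fair forward: F* = S·e^(carry·T), with carry = (r − q) = 0.0132 − 0.0137 = -0.0005
F* = 564.84 · e^(-0.0005 × 2/12) = 564.84 · e^-0.000083 = 564.84 × 0.999917 = kr 564.7931
Market kr 556.49 < fair kr 564.7931: forward underpriced → reverse cash-and-carry (short spot, go long the forward).
At maturity, profit = |F_mkt − F*| = |556.49 − 564.7931| = kr 8.30 per share

kr 8.30 per share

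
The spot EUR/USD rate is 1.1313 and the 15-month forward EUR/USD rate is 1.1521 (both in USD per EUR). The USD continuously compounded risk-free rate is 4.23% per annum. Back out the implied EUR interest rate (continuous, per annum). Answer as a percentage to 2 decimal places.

F = S·e^((r_USD − r_EUR)T) ⇒ r_EUR = r_USD − ln(F/S)/T
ln(1.1521/1.1313) = 0.018219; /(15/12) = 0.014575
r_EUR = 0.0423 − 0.014575 = 0.027725
r_EUR = 2.77%

2.77%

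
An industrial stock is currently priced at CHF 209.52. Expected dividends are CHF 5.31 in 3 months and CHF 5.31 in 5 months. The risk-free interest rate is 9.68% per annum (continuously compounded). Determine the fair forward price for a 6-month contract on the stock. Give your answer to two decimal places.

PV(dividends) I = 5.31·e^(−0.0968·3/12) + 5.31·e^(−0.0968·5/12)
I = 5.1830 + 5.1001 = 10.2831
F = (S − I)·e^(rT) = (209.52 − 10.2831) · e^(0.0968·6/12)
= 199.2369 · e^0.048400 = 199.2369 × 1.049590 = CHF 209.12

CHF 209.12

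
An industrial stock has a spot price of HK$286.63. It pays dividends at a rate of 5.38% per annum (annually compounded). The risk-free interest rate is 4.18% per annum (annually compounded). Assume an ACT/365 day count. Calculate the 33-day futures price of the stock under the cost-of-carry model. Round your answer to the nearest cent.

F = S · (1+r)^T / (1+q)^T
= 286.63 × 1.003709 / 1.004749 = 286.63 × 0.998965
F = HK$286.33

HK$286.33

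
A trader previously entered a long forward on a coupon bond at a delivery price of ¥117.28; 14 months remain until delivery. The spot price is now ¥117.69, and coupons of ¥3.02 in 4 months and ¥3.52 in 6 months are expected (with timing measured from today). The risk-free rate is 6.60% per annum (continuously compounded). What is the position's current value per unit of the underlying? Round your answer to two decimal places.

¥2.74

PV(remaining coupons) I = 3.02·e^(−0.0660·4/12) + 3.52·e^(−0.0660·6/12) = 6.3600
Current forward F = (S − I)·e^(rT) = (117.69 − 6.3600)·e^(0.0660·14/12) = 111.3300 × 1.080042 = 120.2411
Value (long) = (F − K)·e^(−rT) = (120.2411 − 117.28) × 0.925890 = 2.7417
Value = ¥2.74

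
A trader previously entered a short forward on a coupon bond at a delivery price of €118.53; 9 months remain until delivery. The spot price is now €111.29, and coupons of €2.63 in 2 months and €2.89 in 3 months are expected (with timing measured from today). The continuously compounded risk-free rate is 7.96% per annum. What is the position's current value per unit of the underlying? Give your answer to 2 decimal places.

PV(remaining coupons) I = 2.63·e^(−0.0796·2/12) + 2.89·e^(−0.0796·3/12) = 5.4284
Current forward F = (S − I)·e^(rT) = (111.29 − 5.4284)·e^(0.0796·9/12) = 105.8616 × 1.061518 = 112.3740
Value (long) = (F − K)·e^(−rT) = (112.3740 − 118.53) × 0.942047 = -5.7992
Short position value = −(long value) = €5.80

€5.80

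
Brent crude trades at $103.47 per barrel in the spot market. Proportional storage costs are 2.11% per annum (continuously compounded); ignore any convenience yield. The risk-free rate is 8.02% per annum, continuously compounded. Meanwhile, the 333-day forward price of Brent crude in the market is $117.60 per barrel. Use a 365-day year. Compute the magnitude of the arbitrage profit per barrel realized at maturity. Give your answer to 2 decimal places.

Fair forward: F* = S·e^(carry·T), with carry = (r + u) = 0.0802 + 0.0211 = 0.1013
F* = 103.47 · e^(0.1013 × 333/365) = 103.47 · e^0.092419 = 103.47 × 1.096824 = $113.4884
Market $117.60 > fair $113.4884: forward overpriced → cash-and-carry (buy spot, short the forward).
At maturity, profit = |F_mkt − F*| = |117.60 − 113.4884| = $4.11 per barrel

$4.11 per barrel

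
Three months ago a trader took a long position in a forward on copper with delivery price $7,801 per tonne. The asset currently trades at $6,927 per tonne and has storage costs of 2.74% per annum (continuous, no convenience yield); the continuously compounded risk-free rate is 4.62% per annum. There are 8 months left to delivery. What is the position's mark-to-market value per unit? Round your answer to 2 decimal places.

-$509.70 per tonne

Current fair forward for the remaining 8 months: F = S·e^((r + u)·T), (r + u) = 0.0462 + 0.0274 = 0.0736
F = 6927 · e^(0.0736 × 8/12) = 6927 × 1.05029037 = 7275.3614
Value of long forward = (F − K)·e^(−rT) = (7275.3614 − 7801) · e^(−0.0462·8/12)
= -525.6386 × 0.96966949 = -509.70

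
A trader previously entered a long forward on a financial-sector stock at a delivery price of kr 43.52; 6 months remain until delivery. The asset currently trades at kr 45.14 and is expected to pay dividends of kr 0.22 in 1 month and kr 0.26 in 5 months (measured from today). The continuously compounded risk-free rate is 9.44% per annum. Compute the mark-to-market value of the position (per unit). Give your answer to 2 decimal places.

kr 3.16

PV(remaining dividends) I = 0.22·e^(−0.0944·1/12) + 0.26·e^(−0.0944·5/12) = 0.4682
Current forward F = (S − I)·e^(rT) = (45.14 − 0.4682)·e^(0.0944·6/12) = 44.6718 × 1.048332 = 46.8309
Value (long) = (F − K)·e^(−rT) = (46.8309 − 43.52) × 0.953897 = 3.1583
Value = kr 3.16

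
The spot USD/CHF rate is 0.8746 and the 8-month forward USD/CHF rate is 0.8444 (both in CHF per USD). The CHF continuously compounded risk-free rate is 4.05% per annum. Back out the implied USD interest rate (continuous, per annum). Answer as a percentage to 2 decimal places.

9.32%

F = S·e^((r_CHF − r_USD)T) ⇒ r_USD = r_CHF − ln(F/S)/T
ln(0.8444/0.8746) = -0.035140; /(8/12) = -0.052710
r_USD = 0.0405 + 0.052710 = 0.093210
r_USD = 9.32%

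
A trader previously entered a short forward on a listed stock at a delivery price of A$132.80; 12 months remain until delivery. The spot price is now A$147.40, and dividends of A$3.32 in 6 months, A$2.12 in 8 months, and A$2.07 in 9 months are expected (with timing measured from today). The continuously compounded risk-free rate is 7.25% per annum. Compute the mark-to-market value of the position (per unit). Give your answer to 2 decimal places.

-A$16.71

PV(remaining dividends) I = 3.32·e^(−0.0725·6/12) + 2.12·e^(−0.0725·8/12) + 2.07·e^(−0.0725·9/12) = 7.1822
Current forward F = (S − I)·e^(rT) = (147.40 − 7.1822)·e^(0.0725·12/12) = 140.2178 × 1.075193 = 150.7612
Value (long) = (F − K)·e^(−rT) = (150.7612 − 132.80) × 0.930066 = 16.7051
Short position value = −(long value) = -A$16.71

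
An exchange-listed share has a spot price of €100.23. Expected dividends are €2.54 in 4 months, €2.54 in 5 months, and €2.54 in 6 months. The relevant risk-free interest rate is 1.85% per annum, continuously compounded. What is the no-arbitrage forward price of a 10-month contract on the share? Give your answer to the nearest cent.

€94.11

PV(dividends) I = 2.54·e^(−0.0185·4/12) + 2.54·e^(−0.0185·5/12) + 2.54·e^(−0.0185·6/12)
I = 2.5244 + 2.5205 + 2.5166 = 7.5615
F = (S − I)·e^(rT) = (100.23 − 7.5615) · e^(0.0185·10/12)
= 92.6685 · e^0.015417 = 92.6685 × 1.015536 = €94.11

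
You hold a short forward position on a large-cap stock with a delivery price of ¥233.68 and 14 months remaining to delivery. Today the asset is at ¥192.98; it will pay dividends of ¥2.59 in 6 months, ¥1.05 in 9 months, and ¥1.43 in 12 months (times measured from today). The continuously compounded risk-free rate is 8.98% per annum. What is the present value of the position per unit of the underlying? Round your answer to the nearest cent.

¥22.22

PV(remaining dividends) I = 2.59·e^(−0.0898·6/12) + 1.05·e^(−0.0898·9/12) + 1.43·e^(−0.0898·12/12) = 4.7651
Current forward F = (S − I)·e^(rT) = (192.98 − 4.7651)·e^(0.0898·14/12) = 188.2149 × 1.110451 = 209.0034
Value (long) = (F − K)·e^(−rT) = (209.0034 − 233.68) × 0.900535 = -22.2221
Short position value = −(long value) = ¥22.22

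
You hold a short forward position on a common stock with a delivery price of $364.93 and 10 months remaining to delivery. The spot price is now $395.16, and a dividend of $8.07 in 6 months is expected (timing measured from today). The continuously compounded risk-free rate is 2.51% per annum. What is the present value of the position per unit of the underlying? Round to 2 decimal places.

PV(remaining dividends) I = 8.07·e^(−0.0251·6/12) = 7.9694
Current forward F = (S − I)·e^(rT) = (395.16 − 7.9694)·e^(0.0251·10/12) = 387.1906 × 1.021137 = 395.3746
Value (long) = (F − K)·e^(−rT) = (395.3746 − 364.93) × 0.979301 = 29.8144
Short position value = −(long value) = -$29.81

-$29.81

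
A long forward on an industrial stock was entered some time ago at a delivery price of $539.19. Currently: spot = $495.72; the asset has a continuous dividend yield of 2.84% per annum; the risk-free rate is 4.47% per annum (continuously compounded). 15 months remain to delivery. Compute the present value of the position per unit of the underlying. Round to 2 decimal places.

Current fair forward for the remaining 15 months: F = S·e^((r − q)·T), (r − q) = 0.0447 − 0.0284 = 0.0163
F = 495.72 · e^(0.0163 × 15/12) = 495.72 × 1.020584 = 505.9239
Value of long forward = (F − K)·e^(−rT) = (505.9239 − 539.19) · e^(−0.0447·15/12)
= -33.2661 × 0.945657 = -31.46

-$31.46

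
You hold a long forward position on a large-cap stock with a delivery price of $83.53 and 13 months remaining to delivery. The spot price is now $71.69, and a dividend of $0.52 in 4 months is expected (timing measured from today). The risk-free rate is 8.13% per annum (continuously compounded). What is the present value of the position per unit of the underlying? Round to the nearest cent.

-$5.30

PV(remaining dividends) I = 0.52·e^(−0.0813·4/12) = 0.5061
Current forward F = (S − I)·e^(rT) = (71.69 − 0.5061)·e^(0.0813·13/12) = 71.1839 × 1.092070 = 77.7378
Value (long) = (F − K)·e^(−rT) = (77.7378 − 83.53) × 0.915692 = -5.3039
Value = -$5.30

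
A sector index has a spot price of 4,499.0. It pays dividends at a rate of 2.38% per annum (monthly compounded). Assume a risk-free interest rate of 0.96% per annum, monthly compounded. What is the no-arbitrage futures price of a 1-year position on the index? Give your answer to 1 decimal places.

4,435.7

F = S · (1+r/12)^(12T) / (1+q/12)^(12T)
= 4499.0 × 1.009642 / 1.024061 = 4499.0 × 0.985920
F = 4,435.7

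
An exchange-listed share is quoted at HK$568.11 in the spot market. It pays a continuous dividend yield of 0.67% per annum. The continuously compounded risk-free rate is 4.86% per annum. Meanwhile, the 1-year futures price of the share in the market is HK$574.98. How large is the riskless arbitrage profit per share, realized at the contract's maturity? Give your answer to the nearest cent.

Fair futures: F* = S·e^(carry·T), with carry = (r − q) = 0.0486 − 0.0067 = 0.0419
F* = 568.11 · e^(0.0419 × 1) = 568.11 · e^0.041900 = 568.11 × 1.042790 = HK$592.4194
Market HK$574.98 < fair HK$592.4194: forward underpriced → reverse cash-and-carry (short spot, go long the forward).
At maturity, profit = |F_mkt − F*| = |574.98 − 592.4194| = HK$17.44 per share

HK$17.44 per share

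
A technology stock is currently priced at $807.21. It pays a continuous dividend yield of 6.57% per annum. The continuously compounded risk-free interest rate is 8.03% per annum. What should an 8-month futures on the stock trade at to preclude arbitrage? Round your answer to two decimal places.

$815.11

F = S·e^((r − q)T) = 807.21 · e^((0.0803 − 0.0657) × 8/12)
= 807.21 · e^0.009733 = 807.21 × 1.009781
F = $815.11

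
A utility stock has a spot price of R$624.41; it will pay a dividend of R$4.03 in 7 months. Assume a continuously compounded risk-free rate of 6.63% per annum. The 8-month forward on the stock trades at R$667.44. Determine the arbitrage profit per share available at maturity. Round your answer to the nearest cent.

PV(dividends) I = 4.03·e^(−0.0663·7/12) = 3.8771
Fair forward F* = (S − I)·e^(rT) = (624.41 − 3.8771)·e^0.044200 = 620.5329 × 1.045191 = 648.5754
Market R$667.44 > fair 648.5754: forward overpriced → cash-and-carry (borrow at r, buy the stock and collect the dividends, short the forward).
Profit at T = |F_mkt − F*| = |667.44 − 648.5754| = R$18.86 per share

R$18.86 per share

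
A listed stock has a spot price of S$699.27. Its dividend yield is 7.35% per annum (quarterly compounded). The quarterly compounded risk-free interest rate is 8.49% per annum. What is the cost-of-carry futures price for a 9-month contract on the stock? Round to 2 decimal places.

F = S · (1+r/4)^(4T) / (1+q/4)^(4T)
= 699.27 × 1.065036 / 1.056144 = 699.27 × 1.008419
F = S$705.16

S$705.16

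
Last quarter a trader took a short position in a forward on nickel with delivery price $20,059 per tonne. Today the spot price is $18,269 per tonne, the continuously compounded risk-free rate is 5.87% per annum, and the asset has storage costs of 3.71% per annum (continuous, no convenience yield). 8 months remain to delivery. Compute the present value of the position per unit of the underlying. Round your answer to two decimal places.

Current fair forward for the remaining 8 months: F = S·e^((r + u)·T), (r + u) = 0.0587 + 0.0371 = 0.0958
F = 18269 · e^(0.0958 × 8/12) = 18269 × 1.06595026 = 19473.8453
Value of long forward = (F − K)·e^(−rT) = (19473.8453 − 20059) · e^(−0.0587·8/12)
= -585.1547 × 0.96162248 = -562.70
Short position value = −(long value) = $562.70

$562.70 per tonne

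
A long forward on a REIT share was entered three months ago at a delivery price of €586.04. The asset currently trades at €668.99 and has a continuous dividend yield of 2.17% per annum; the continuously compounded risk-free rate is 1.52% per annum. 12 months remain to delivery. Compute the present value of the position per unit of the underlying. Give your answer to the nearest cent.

€77.43

Current fair forward for the remaining 12 months: F = S·e^((r − q)·T), (r − q) = 0.0152 − 0.0217 = -0.0065
F = 668.99 · e^(-0.0065 × 12/12) = 668.99 × 0.993521 = 664.6556
Value of long forward = (F − K)·e^(−rT) = (664.6556 − 586.04) · e^(−0.0152·12/12)
= 78.6156 × 0.984915 = 77.43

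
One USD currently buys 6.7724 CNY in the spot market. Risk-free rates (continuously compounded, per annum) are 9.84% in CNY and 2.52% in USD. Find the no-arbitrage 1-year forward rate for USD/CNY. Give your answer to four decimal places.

7.2867

F = S·e^((r_CNY − r_USD)T) = 6.7724 · e^((0.0984 − 0.0252) × 1)
= 6.7724 · e^0.073200 = 6.7724 × 1.075946
F = 7.2867 CNY per USD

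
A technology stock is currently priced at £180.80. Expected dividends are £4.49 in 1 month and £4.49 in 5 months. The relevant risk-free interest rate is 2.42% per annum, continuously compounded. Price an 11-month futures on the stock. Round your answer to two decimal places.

£175.73

PV(dividends) I = 4.49·e^(−0.0242·1/12) + 4.49·e^(−0.0242·5/12)
I = 4.4810 + 4.4450 = 8.9260
F = (S − I)·e^(rT) = (180.80 − 8.9260) · e^(0.0242·11/12)
= 171.8740 · e^0.022183 = 171.8740 × 1.022431 = £175.73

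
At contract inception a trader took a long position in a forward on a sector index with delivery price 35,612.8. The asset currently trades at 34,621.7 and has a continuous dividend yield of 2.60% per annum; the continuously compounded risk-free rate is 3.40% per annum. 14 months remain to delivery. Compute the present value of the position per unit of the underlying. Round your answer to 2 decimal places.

-640.53

Current fair forward for the remaining 14 months: F = S·e^((r − q)·T), (r − q) = 0.0340 − 0.0260 = 0.0080
F = 34621.7 · e^(0.0080 × 14/12) = 34621.7 × 1.00937702 = 34946.3484
Value of long forward = (F − K)·e^(−rT) = (34946.3484 − 35612.8) · e^(−0.0340·14/12)
= -666.4516 × 0.96110976 = -640.53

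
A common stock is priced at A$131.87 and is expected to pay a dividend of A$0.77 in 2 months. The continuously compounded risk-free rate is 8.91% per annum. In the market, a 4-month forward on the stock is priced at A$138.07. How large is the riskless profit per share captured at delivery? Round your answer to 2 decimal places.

PV(dividends) I = 0.77·e^(−0.0891·2/12) = 0.7586
Fair forward F* = (S − I)·e^(rT) = (131.87 − 0.7586)·e^0.029700 = 131.1114 × 1.030145 = 135.0638
Market A$138.07 > fair 135.0638: forward overpriced → cash-and-carry (borrow at r, buy the stock and collect the dividends, short the forward).
Profit at T = |F_mkt − F*| = |138.07 − 135.0638| = A$3.01 per share

A$3.01 per share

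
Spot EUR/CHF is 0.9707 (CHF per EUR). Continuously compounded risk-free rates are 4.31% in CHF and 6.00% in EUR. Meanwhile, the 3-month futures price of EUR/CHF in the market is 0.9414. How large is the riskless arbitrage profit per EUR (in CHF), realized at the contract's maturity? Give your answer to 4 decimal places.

0.0252 per EUR (in CHF)

Fair futures: F* = S·e^(carry·T), with carry = (r_CHF − r_EUR) = 0.0431 − 0.0600 = -0.0169
F* = 0.9707 · e^(-0.0169 × 3/12) = 0.9707 · e^-0.004225 = 0.9707 × 0.995784 = 0.9666
Market 0.9414 < fair 0.9666: forward underpriced → reverse cash-and-carry (short spot, go long the forward).
At maturity, profit = |F_mkt − F*| = |0.9414 − 0.9666| = 0.0252 per EUR (in CHF)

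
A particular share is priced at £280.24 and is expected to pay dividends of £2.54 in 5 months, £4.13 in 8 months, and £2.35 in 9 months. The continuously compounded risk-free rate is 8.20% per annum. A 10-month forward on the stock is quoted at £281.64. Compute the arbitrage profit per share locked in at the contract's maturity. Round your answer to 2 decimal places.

PV(dividends) I = 2.54·e^(−0.0820·5/12) + 4.13·e^(−0.0820·8/12) + 2.35·e^(−0.0820·9/12) = 8.5748
Fair forward F* = (S − I)·e^(rT) = (280.24 − 8.5748)·e^0.068333 = 271.6652 × 1.070722 = 290.8779
Market £281.64 < fair 290.8779: forward underpriced → reverse cash-and-carry (short the stock, invest proceeds at r, pay the dividends, go long the forward).
Profit at T = |F_mkt − F*| = |281.64 − 290.8779| = £9.24 per share

£9.24 per share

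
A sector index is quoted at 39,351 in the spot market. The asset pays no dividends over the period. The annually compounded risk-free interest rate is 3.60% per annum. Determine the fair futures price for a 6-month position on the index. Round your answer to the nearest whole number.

F = S · (1+r)^T
= 39351 × 1.017841
F = 40,053

40,053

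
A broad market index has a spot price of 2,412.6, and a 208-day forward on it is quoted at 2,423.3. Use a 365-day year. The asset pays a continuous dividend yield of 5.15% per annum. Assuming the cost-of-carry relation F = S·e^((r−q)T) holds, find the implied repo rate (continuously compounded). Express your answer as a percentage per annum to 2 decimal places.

From F = S·e^((r−q)T): (r − q) = ln(F/S)/T
ln(2423.3/2412.6) = ln(1.004435) = 0.004425
(r − q) = 0.004425 / (208/365) = 0.007765
r = ln(F/S)/T + q = 0.007765 + 0.0515 = 0.059265
r = 5.93%

5.93%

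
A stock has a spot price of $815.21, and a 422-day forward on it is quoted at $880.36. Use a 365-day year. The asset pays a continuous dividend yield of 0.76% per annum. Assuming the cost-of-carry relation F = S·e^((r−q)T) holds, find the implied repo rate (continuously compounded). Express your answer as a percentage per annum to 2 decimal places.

From F = S·e^((r−q)T): (r − q) = ln(F/S)/T
ln(880.36/815.21) = ln(1.079918) = 0.076885
(r − q) = 0.076885 / (422/365) = 0.066500
r = ln(F/S)/T + q = 0.066500 + 0.0076 = 0.074100
r = 7.41%

7.41%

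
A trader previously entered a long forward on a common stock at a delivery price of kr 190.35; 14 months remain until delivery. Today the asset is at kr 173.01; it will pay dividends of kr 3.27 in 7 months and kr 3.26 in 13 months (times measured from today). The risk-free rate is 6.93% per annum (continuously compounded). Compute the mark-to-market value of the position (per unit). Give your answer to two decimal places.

PV(remaining dividends) I = 3.27·e^(−0.0693·7/12) + 3.26·e^(−0.0693·13/12) = 6.1647
Current forward F = (S − I)·e^(rT) = (173.01 − 6.1647)·e^(0.0693·14/12) = 166.8453 × 1.084208 = 180.8950
Value (long) = (F − K)·e^(−rT) = (180.8950 − 190.35) × 0.922332 = -8.7206
Value = -kr 8.72

-kr 8.72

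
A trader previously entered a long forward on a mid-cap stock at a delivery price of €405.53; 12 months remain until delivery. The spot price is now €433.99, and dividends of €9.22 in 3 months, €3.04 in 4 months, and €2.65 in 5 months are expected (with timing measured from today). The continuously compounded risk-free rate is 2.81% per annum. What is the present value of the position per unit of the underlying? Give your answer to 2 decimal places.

PV(remaining dividends) I = 9.22·e^(−0.0281·3/12) + 3.04·e^(−0.0281·4/12) + 2.65·e^(−0.0281·5/12) = 14.7863
Current forward F = (S − I)·e^(rT) = (433.99 − 14.7863)·e^(0.0281·12/12) = 419.2037 × 1.028499 = 431.1506
Value (long) = (F − K)·e^(−rT) = (431.1506 − 405.53) × 0.972291 = 24.9107
Value = €24.91

€24.91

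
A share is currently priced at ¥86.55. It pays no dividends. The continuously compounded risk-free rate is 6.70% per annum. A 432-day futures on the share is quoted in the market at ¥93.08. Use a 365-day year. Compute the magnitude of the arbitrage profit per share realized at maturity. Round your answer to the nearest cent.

¥0.61 per share

Fair futures: F* = S·e^(carry·T), with carry = r = 0.0670
F* = 86.55 · e^(0.0670 × 432/365) = 86.55 · e^0.079299 = 86.55 × 1.082528 = ¥93.6928
Market ¥93.08 < fair ¥93.6928: forward underpriced → reverse cash-and-carry (short spot, go long the forward).
At maturity, profit = |F_mkt − F*| = |93.08 − 93.6928| = ¥0.61 per share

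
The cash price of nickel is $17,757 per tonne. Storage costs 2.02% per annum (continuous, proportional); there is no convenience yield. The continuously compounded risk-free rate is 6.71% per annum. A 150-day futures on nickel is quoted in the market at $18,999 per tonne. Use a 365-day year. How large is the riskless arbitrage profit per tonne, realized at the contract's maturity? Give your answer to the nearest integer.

$593 per tonne

Fair futures: F* = S·e^(carry·T), with carry = (r + u) = 0.0671 + 0.0202 = 0.0873
F* = 17757 · e^(0.0873 × 150/365) = 17757 · e^0.035877 = 17757 × 1.036528 = $18405.6277
Market $18999 > fair $18405.6277: forward overpriced → cash-and-carry (buy spot, short the forward).
At maturity, profit = |F_mkt − F*| = |18999 − 18405.6277| = $593 per tonne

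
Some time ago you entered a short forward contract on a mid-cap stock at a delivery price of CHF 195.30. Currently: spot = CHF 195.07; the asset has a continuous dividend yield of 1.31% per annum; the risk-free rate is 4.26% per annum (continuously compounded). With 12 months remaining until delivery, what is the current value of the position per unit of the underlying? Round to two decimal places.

-CHF 5.38

Current fair forward for the remaining 12 months: F = S·e^((r − q)·T), (r − q) = 0.0426 − 0.0131 = 0.0295
F = 195.07 · e^(0.0295 × 12/12) = 195.07 × 1.029939 = 200.9102
Value of long forward = (F − K)·e^(−rT) = (200.9102 − 195.30) · e^(−0.0426·12/12)
= 5.6102 × 0.958295 = 5.38
Short position value = −(long value) = -CHF 5.38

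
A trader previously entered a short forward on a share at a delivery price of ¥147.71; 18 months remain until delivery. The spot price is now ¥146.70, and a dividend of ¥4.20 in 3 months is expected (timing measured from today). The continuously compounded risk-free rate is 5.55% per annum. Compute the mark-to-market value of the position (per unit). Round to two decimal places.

PV(remaining dividends) I = 4.20·e^(−0.0555·3/12) = 4.1421
Current forward F = (S − I)·e^(rT) = (146.70 − 4.1421)·e^(0.0555·18/12) = 142.5579 × 1.086813 = 154.9338
Value (long) = (F − K)·e^(−rT) = (154.9338 − 147.71) × 0.920121 = 6.6468
Short position value = −(long value) = -¥6.65

-¥6.65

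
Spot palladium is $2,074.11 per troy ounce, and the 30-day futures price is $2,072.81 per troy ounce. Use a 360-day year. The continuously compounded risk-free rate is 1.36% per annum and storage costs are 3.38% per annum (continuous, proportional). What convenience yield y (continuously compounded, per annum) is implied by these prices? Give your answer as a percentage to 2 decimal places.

F = S·e^((r+u−y)T) ⇒ (r+u−y) = ln(F/S)/T
ln(2072.81/2074.11) = -0.000627; /T ⇒ -0.007524
y = r + u − ln(F/S)/T = 0.0136 + 0.0338 + 0.007524 = 0.054924
y = 5.49%

5.49%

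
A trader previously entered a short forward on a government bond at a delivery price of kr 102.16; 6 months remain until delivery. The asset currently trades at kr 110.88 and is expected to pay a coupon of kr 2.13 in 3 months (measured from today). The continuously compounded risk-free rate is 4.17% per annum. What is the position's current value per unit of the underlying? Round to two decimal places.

PV(remaining coupons) I = 2.13·e^(−0.0417·3/12) = 2.1079
Current forward F = (S − I)·e^(rT) = (110.88 − 2.1079)·e^(0.0417·6/12) = 108.7721 × 1.021069 = 111.0638
Value (long) = (F − K)·e^(−rT) = (111.0638 − 102.16) × 0.979366 = 8.7201
Short position value = −(long value) = -kr 8.72

-kr 8.72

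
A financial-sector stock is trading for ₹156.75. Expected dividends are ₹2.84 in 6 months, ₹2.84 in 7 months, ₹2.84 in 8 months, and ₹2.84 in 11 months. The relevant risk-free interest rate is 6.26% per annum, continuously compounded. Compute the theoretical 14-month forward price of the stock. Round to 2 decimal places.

₹156.90

PV(dividends) I = 2.84·e^(−0.0626·6/12) + 2.84·e^(−0.0626·7/12) + 2.84·e^(−0.0626·8/12) + 2.84·e^(−0.0626·11/12)
I = 2.7525 + 2.7382 + 2.7239 + 2.6816 = 10.8962
F = (S − I)·e^(rT) = (156.75 − 10.8962) · e^(0.0626·14/12)
= 145.8538 · e^0.073033 = 145.8538 × 1.075766 = ₹156.90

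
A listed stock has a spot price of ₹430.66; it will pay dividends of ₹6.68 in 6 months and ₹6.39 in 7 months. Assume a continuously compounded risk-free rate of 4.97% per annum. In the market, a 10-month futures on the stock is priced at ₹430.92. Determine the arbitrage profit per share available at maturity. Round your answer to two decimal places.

PV(dividends) I = 6.68·e^(−0.0497·6/12) + 6.39·e^(−0.0497·7/12) = 12.7235
Fair futures F* = (S − I)·e^(rT) = (430.66 − 12.7235)·e^0.041417 = 417.9365 × 1.042287 = 435.6098
Market ₹430.92 < fair 435.6098: forward underpriced → reverse cash-and-carry (short the stock, invest proceeds at r, pay the dividends, go long the forward).
Profit at T = |F_mkt − F*| = |430.92 − 435.6098| = ₹4.69 per share

₹4.69 per share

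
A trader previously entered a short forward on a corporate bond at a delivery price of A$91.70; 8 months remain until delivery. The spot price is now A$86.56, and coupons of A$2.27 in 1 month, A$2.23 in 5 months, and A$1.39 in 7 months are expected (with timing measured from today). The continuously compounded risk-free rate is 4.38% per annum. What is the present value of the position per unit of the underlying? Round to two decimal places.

A$8.31

PV(remaining coupons) I = 2.27·e^(−0.0438·1/12) + 2.23·e^(−0.0438·5/12) + 1.39·e^(−0.0438·7/12) = 5.8063
Current forward F = (S − I)·e^(rT) = (86.56 − 5.8063)·e^(0.0438·8/12) = 80.7537 × 1.029630 = 83.1464
Value (long) = (F − K)·e^(−rT) = (83.1464 − 91.70) × 0.971222 = -8.3074
Short position value = −(long value) = A$8.31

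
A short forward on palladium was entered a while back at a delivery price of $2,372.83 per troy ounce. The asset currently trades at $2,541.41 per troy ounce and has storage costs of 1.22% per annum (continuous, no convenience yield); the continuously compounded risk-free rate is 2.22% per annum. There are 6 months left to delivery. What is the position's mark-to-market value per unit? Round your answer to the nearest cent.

Current fair forward for the remaining 6 months: F = S·e^((r + u)·T), (r + u) = 0.0222 + 0.0122 = 0.0344
F = 2541.41 · e^(0.0344 × 6/12) = 2541.41 × 1.01734877 = 2585.5003
Value of long forward = (F − K)·e^(−rT) = (2585.5003 − 2372.83) · e^(−0.0222·6/12)
= 212.6703 × 0.98896138 = 210.32
Short position value = −(long value) = -$210.32

-$210.32 per troy ounce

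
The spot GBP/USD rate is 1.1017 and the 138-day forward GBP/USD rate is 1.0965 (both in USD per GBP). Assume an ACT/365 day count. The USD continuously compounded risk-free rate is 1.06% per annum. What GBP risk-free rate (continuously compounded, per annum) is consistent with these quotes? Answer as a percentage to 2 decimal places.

F = S·e^((r_USD − r_GBP)T) ⇒ r_GBP = r_USD − ln(F/S)/T
ln(1.0965/1.1017) = -0.004731; /(138/365) = -0.012513
r_GBP = 0.0106 + 0.012513 = 0.023113
r_GBP = 2.31%

2.31%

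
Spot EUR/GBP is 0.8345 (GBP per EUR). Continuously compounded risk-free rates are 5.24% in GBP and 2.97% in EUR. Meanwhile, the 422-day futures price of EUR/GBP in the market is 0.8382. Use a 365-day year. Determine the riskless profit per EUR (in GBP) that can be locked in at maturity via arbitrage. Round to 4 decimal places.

Fair futures: F* = S·e^(carry·T), with carry = (r_GBP − r_EUR) = 0.0524 − 0.0297 = 0.0227
F* = 0.8345 · e^(0.0227 × 422/365) = 0.8345 · e^0.026245 = 0.8345 × 1.026592 = 0.8567
Market 0.8382 < fair 0.8567: forward underpriced → reverse cash-and-carry (short spot, go long the forward).
At maturity, profit = |F_mkt − F*| = |0.8382 − 0.8567| = 0.0185 per EUR (in GBP)

0.0185 per EUR (in GBP)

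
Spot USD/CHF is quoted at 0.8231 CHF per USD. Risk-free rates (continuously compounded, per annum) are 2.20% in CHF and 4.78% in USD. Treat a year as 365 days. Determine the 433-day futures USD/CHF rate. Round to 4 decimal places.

F = S·e^((r_CHF − r_USD)T) = 0.8231 · e^((0.0220 − 0.0478) × 433/365)
= 0.8231 · e^-0.030607 = 0.8231 × 0.969857
F = 0.7983 CHF per USD

0.7983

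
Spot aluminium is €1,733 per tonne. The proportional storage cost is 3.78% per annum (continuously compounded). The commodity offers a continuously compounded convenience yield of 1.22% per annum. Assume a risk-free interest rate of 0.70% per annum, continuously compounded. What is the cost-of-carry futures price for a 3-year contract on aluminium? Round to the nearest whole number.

€1,911 per tonne

Net carry = r + u − y = 0.0070 + 0.0378 − 0.0122 = 0.0326
F = S·e^((r+u−y)T) = 1733 · e^(0.0326 × 3) = 1733 · e^0.097800
= 1733 × 1.102742 = €1,911 per tonne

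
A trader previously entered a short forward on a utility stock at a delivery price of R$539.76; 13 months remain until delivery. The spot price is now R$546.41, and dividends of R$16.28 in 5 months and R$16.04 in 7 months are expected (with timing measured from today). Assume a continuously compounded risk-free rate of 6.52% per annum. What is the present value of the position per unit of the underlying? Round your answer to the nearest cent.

PV(remaining dividends) I = 16.28·e^(−0.0652·5/12) + 16.04·e^(−0.0652·7/12) = 31.2851
Current forward F = (S − I)·e^(rT) = (546.41 − 31.2851)·e^(0.0652·13/12) = 515.1249 × 1.073188 = 552.8259
Value (long) = (F − K)·e^(−rT) = (552.8259 − 539.76) × 0.931803 = 12.1748
Short position value = −(long value) = -R$12.17

-R$12.17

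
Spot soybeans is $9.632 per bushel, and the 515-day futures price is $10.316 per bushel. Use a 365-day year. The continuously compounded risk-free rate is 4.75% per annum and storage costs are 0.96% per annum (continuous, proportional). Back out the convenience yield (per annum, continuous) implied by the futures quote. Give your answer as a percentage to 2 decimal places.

F = S·e^((r+u−y)T) ⇒ (r+u−y) = ln(F/S)/T
ln(10.316/9.632) = 0.068605; /T ⇒ 0.048623
y = r + u − ln(F/S)/T = 0.0475 + 0.0096 − 0.048623 = 0.008477
y = 0.85%

0.85%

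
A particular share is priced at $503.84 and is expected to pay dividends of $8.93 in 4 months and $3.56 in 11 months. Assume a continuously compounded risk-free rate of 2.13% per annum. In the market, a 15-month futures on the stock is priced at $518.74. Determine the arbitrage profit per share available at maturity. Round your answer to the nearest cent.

PV(dividends) I = 8.93·e^(−0.0213·4/12) + 3.56·e^(−0.0213·11/12) = 12.3580
Fair futures F* = (S − I)·e^(rT) = (503.84 − 12.3580)·e^0.026625 = 491.4820 × 1.026983 = 504.7437
Market $518.74 > fair 504.7437: forward overpriced → cash-and-carry (borrow at r, buy the stock and collect the dividends, short the forward).
Profit at T = |F_mkt − F*| = |518.74 − 504.7437| = $14.00 per share

$14.00 per share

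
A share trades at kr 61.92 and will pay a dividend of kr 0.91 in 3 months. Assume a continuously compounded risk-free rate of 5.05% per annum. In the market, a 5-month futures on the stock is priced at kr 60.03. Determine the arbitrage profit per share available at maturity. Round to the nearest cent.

PV(dividends) I = 0.91·e^(−0.0505·3/12) = 0.8986
Fair futures F* = (S − I)·e^(rT) = (61.92 − 0.8986)·e^0.021042 = 61.0214 × 1.021265 = 62.3190
Market kr 60.03 < fair 62.3190: forward underpriced → reverse cash-and-carry (short the stock, invest proceeds at r, pay the dividends, go long the forward).
Profit at T = |F_mkt − F*| = |60.03 − 62.3190| = kr 2.29 per share

kr 2.29 per share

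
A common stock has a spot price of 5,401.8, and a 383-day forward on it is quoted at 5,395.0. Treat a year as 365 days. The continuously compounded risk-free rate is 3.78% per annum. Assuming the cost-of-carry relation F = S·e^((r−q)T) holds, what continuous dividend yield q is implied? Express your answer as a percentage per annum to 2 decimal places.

3.90%

From F = S·e^((r−q)T): (r − q) = ln(F/S)/T
ln(5395.0/5401.8) = ln(0.998741) = -0.001260
(r − q) = -0.001260 / (383/365) = -0.001201
q = r − ln(F/S)/T = 0.0378 + 0.001201 = 0.039001
q = 3.90%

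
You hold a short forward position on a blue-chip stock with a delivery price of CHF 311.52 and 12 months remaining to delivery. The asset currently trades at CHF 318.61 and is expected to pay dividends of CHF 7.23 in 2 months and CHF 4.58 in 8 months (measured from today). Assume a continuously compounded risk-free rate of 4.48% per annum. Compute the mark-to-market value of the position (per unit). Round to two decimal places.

-CHF 9.12

PV(remaining dividends) I = 7.23·e^(−0.0448·2/12) + 4.58·e^(−0.0448·8/12) = 11.6215
Current forward F = (S − I)·e^(rT) = (318.61 − 11.6215)·e^(0.0448·12/12) = 306.9885 × 1.045819 = 321.0544
Value (long) = (F − K)·e^(−rT) = (321.0544 − 311.52) × 0.956189 = 9.1167
Short position value = −(long value) = -CHF 9.12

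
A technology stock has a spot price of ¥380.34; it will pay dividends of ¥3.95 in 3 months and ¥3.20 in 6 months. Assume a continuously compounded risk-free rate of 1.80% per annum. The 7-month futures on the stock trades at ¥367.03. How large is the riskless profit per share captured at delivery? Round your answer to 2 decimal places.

¥10.15 per share

PV(dividends) I = 3.95·e^(−0.0180·3/12) + 3.20·e^(−0.0180·6/12) = 7.1036
Fair futures F* = (S − I)·e^(rT) = (380.34 − 7.1036)·e^0.010500 = 373.2364 × 1.010555 = 377.1759
Market ¥367.03 < fair 377.1759: forward underpriced → reverse cash-and-carry (short the stock, invest proceeds at r, pay the dividends, go long the forward).
Profit at T = |F_mkt − F*| = |367.03 − 377.1759| = ¥10.15 per share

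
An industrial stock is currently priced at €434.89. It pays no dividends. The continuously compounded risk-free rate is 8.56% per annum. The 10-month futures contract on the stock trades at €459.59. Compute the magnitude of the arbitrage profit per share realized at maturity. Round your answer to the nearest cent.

€7.46 per share

Fair futures: F* = S·e^(carry·T), with carry = r = 0.0856
F* = 434.89 · e^(0.0856 × 10/12) = 434.89 · e^0.071333 = 434.89 × 1.073939 = €467.0453
Market €459.59 < fair €467.0453: forward underpriced → reverse cash-and-carry (short spot, go long the forward).
At maturity, profit = |F_mkt − F*| = |459.59 − 467.0453| = €7.46 per share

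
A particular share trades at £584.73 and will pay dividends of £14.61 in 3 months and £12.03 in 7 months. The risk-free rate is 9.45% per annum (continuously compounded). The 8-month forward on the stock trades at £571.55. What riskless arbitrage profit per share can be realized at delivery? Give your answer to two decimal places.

£23.88 per share

PV(dividends) I = 14.61·e^(−0.0945·3/12) + 12.03·e^(−0.0945·7/12) = 25.6537
Fair forward F* = (S − I)·e^(rT) = (584.73 − 25.6537)·e^0.063000 = 559.0763 × 1.065027 = 595.4314
Market £571.55 < fair 595.4314: forward underpriced → reverse cash-and-carry (short the stock, invest proceeds at r, pay the dividends, go long the forward).
Profit at T = |F_mkt − F*| = |571.55 − 595.4314| = £23.88 per share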